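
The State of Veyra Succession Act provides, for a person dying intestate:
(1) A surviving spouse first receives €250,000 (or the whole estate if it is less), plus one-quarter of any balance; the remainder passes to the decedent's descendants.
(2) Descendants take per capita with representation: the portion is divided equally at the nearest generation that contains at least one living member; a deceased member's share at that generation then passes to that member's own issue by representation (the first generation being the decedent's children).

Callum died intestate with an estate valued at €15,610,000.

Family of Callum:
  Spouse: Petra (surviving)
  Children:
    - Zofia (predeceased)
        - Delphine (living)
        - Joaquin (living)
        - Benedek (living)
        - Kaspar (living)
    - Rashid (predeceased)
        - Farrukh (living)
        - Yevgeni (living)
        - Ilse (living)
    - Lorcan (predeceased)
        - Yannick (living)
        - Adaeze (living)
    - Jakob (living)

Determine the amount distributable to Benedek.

Petra first takes €250,000, leaving a balance of €15,360,000. Petra then takes one-quarter of the balance (€3,840,000), for a total of €4,090,000. The remaining €11,520,000 passes to the descendants.
The descendants' portion (€11,520,000) is divided into 4 shares of €2,880,000: Jakob takes €2,880,000; Zofia's €2,880,000 share passes to Zofia's issue; Rashid's €2,880,000 share passes to Rashid's issue; Lorcan's €2,880,000 share passes to Lorcan's issue.
Zofia's share (€2,880,000) is divided into 4 shares of €720,000: Delphine, Joaquin, Benedek, and Kaspar each take €720,000.
Rashid's share (€2,880,000) is divided into 3 shares of €960,000: Farrukh, Yevgeni, and Ilse each take €960,000.
Lorcan's share (€2,880,000) is divided into 2 shares of €1,440,000: Yannick and Adaeze each take €1,440,000.

Benedek receives €720,000.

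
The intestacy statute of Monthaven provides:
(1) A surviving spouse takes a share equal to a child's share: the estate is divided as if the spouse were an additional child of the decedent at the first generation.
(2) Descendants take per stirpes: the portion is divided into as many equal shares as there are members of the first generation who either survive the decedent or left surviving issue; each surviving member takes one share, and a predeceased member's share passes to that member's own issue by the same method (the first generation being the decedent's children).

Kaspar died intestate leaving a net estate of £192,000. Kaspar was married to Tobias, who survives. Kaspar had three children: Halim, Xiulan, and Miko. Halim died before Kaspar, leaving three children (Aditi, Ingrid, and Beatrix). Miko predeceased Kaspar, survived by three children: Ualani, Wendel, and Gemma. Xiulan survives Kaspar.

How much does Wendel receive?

The spouse counts as an additional share at the children's level, so there are 4 primary shares of £48,000. Tobias takes one such share (£48,000).
The children's combined portion (£144,000) is divided into 3 shares of £48,000: Xiulan takes £48,000; Halim's £48,000 share passes to Halim's issue; Miko's £48,000 share passes to Miko's issue.
Halim's share (£48,000) is divided into 3 shares of £16,000: Aditi, Ingrid, and Beatrix each take £16,000.
Miko's share (£48,000) is divided into 3 shares of £16,000: Ualani, Wendel, and Gemma each take £16,000.

Wendel receives £16,000.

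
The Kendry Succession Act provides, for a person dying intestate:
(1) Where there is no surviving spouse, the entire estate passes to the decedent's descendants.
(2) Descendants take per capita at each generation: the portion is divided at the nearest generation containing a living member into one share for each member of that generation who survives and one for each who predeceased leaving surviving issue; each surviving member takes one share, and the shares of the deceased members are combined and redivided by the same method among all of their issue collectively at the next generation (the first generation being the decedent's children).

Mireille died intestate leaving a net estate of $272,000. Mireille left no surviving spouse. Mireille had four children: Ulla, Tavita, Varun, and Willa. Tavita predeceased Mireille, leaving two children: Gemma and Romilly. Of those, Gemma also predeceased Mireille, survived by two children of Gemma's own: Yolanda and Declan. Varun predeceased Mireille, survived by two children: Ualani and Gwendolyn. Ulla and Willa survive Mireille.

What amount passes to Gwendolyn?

The entire $272,000 passes to the descendants.
That amount ($272,000) is divided at the children's generation into 4 shares of $68,000. Ulla and Willa each take $68,000. The 2 shares of the deceased (Tavita and Varun) are combined into a pool of $136,000.
That pool ($136,000) is divided at the grandchildren's generation into 4 shares of $34,000. Romilly, Ualani, and Gwendolyn each take $34,000. The remaining share for the deceased Gemma ($34,000) is carried to the next generation.
That pool ($34,000) is divided at the great-grandchildren's generation equally among Yolanda and Declan: $17,000 each.

Gwendolyn receives $34,000.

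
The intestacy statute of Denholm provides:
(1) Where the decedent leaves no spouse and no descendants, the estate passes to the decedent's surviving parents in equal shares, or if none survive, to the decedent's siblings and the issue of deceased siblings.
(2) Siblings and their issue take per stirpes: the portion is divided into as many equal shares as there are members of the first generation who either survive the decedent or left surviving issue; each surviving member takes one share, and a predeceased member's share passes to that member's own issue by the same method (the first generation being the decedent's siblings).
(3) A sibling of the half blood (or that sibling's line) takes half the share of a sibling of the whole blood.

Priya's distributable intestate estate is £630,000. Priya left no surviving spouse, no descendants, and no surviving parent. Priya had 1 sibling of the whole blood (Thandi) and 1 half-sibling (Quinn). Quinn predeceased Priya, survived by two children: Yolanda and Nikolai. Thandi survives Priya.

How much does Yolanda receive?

Yolanda receives £105,000.

The entire £630,000 passes to the siblings and their issue.
Counting each half-blood sibling's line as half a unit, there are 3/2 units in £630,000, so one unit is £420,000. Whole-blood lines (Thandi) take £420,000 each; half-blood lines (Quinn) take £210,000 each.
Quinn's share (£210,000) is divided into 2 shares of £105,000: Yolanda and Nikolai each take £105,000.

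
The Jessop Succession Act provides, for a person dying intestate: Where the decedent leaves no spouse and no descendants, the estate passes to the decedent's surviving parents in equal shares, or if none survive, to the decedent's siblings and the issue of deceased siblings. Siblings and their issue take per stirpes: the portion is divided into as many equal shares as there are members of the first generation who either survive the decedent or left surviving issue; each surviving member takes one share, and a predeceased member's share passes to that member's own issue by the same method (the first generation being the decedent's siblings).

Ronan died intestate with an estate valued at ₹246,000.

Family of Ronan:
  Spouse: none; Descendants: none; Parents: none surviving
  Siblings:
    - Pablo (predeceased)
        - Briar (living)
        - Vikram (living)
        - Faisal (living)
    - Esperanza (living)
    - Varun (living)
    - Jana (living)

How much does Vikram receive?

Vikram receives ₹20,500.

The entire ₹246,000 passes to the siblings and their issue.
That amount (₹246,000) is divided into 4 shares of ₹61,500: Esperanza, Varun, and Jana each take ₹61,500; Pablo's ₹61,500 share passes to Pablo's issue.
Pablo's share (₹61,500) is divided into 3 shares of ₹20,500: Briar, Vikram, and Faisal each take ₹20,500.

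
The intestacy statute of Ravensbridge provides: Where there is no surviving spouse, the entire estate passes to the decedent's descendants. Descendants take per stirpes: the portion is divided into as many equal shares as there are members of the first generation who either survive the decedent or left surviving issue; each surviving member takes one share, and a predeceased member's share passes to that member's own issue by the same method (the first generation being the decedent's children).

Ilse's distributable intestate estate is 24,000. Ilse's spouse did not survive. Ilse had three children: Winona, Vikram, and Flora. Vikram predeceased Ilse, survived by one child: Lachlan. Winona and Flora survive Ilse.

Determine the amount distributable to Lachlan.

Lachlan receives 8,000.

The entire 24,000 passes to the descendants.
That amount (24,000) is divided into 3 shares of 8,000: Winona and Flora each take 8,000; Vikram's 8,000 share passes to Vikram's issue.
Vikram's share (8,000) passes entirely to Lachlan.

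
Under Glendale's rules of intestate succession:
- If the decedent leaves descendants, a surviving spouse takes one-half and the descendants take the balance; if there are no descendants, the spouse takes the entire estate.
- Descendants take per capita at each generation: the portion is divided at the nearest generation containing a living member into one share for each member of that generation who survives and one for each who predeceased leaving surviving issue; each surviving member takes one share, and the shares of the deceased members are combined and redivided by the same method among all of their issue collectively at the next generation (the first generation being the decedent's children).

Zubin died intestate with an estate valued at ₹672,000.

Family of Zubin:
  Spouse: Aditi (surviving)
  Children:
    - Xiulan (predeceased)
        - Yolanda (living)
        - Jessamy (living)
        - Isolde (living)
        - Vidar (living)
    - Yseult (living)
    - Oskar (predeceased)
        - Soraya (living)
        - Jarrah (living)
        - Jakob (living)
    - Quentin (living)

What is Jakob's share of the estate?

Aditi takes one-half of ₹672,000 = ₹336,000. The remaining ₹336,000 passes to the descendants.
The descendants' portion (₹336,000) is divided at the children's generation into 4 shares of ₹84,000. Yseult and Quentin each take ₹84,000. The 2 shares of the deceased (Xiulan and Oskar) are combined into a pool of ₹168,000.
That pool (₹168,000) is divided at the grandchildren's generation equally among Yolanda, Jessamy, Isolde, Vidar, Soraya, Jarrah, and Jakob: ₹24,000 each.

Jakob receives ₹24,000.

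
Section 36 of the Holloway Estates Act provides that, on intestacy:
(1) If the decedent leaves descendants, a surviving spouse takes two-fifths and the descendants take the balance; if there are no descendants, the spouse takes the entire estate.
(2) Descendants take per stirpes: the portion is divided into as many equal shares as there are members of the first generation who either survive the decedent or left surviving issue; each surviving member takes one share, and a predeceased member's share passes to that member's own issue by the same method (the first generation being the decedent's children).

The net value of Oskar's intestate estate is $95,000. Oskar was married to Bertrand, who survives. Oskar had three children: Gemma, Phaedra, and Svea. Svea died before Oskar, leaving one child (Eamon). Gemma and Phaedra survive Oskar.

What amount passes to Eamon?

Bertrand takes two-fifths of $95,000 = $38,000. The remaining $57,000 passes to the descendants.
The descendants' portion ($57,000) is divided into 3 shares of $19,000: Gemma and Phaedra each take $19,000; Svea's $19,000 share passes to Svea's issue.
Svea's share ($19,000) passes entirely to Eamon.

Eamon receives $19,000.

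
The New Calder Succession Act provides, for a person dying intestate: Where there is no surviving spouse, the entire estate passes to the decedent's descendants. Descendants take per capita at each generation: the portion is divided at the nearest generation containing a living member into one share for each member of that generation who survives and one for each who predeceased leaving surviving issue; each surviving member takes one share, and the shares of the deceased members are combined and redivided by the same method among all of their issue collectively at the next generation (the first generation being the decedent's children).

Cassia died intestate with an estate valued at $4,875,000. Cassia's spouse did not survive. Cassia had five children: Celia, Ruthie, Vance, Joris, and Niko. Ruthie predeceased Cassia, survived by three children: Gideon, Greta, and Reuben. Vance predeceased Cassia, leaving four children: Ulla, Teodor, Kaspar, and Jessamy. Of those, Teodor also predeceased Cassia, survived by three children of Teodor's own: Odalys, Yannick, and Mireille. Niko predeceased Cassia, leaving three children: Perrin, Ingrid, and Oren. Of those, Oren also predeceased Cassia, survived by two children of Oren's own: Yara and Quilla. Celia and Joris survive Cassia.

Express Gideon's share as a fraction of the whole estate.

The entire $4,875,000 passes to the descendants.
That amount ($4,875,000) is divided at the children's generation into 5 shares of $975,000. Celia and Joris each take $975,000. The 3 shares of the deceased (Ruthie, Vance, and Niko) are combined into a pool of $2,925,000.
That pool ($2,925,000) is divided at the grandchildren's generation into 10 shares of $292,500. Gideon, Greta, Reuben, Ulla, Kaspar, Jessamy, Perrin, and Ingrid each take $292,500. The 2 shares of the deceased (Teodor and Oren) are combined into a pool of $585,000.
That pool ($585,000) is divided at the great-grandchildren's generation equally among Odalys, Yannick, Mireille, Yara, and Quilla: $117,000 each.

Gideon receives 3/50 of the estate.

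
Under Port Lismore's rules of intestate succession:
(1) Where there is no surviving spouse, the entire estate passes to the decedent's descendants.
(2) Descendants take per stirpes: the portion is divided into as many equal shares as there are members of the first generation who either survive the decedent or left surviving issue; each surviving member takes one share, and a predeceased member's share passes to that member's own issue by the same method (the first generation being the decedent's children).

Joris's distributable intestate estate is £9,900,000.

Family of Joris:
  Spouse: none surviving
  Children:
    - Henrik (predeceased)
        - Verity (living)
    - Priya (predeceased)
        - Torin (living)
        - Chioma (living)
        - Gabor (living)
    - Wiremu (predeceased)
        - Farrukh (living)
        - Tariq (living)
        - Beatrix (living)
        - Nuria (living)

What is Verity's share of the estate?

Verity receives £3,300,000.

The entire £9,900,000 passes to the descendants.
That amount (£9,900,000) is divided into 3 shares of £3,300,000: Henrik's £3,300,000 share passes to Henrik's issue; Priya's £3,300,000 share passes to Priya's issue; Wiremu's £3,300,000 share passes to Wiremu's issue.
Henrik's share (£3,300,000) passes entirely to Verity.
Priya's share (£3,300,000) is divided into 3 shares of £1,100,000: Torin, Chioma, and Gabor each take £1,100,000.
Wiremu's share (£3,300,000) is divided into 4 shares of £825,000: Farrukh, Tariq, Beatrix, and Nuria each take £825,000.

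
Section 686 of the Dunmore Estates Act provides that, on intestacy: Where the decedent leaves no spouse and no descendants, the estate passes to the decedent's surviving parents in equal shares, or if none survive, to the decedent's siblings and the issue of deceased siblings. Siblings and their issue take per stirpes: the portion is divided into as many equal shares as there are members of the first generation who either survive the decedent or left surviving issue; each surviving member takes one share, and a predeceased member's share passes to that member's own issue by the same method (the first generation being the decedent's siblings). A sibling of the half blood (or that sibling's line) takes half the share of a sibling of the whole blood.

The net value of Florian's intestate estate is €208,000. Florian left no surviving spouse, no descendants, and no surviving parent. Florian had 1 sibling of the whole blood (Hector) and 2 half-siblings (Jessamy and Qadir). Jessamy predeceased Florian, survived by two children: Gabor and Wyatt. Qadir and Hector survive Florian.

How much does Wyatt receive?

Wyatt receives €26,000.

The entire €208,000 passes to the siblings and their issue.
Counting each half-blood sibling's line as half a unit, there are 2 units in €208,000, so one unit is €104,000. Whole-blood lines (Hector) take €104,000 each; half-blood lines (Jessamy and Qadir) take €52,000 each.
Jessamy's share (€52,000) is divided into 2 shares of €26,000: Gabor and Wyatt each take €26,000.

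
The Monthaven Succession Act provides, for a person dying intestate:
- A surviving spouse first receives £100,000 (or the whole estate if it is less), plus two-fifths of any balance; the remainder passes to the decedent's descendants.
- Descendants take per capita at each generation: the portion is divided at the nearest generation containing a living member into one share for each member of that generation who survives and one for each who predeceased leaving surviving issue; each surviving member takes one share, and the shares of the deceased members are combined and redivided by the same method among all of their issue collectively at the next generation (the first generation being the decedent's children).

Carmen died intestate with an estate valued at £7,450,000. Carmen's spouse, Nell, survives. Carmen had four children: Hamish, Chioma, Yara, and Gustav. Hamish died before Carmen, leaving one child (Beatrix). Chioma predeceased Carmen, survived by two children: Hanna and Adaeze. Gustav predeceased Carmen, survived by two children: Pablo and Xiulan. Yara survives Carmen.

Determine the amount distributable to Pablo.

Pablo receives £661,500.

Nell first takes £100,000, leaving a balance of £7,350,000. Nell then takes two-fifths of the balance (£2,940,000), for a total of £3,040,000. The remaining £4,410,000 passes to the descendants.
The descendants' portion (£4,410,000) is divided at the children's generation into 4 shares of £1,102,500. Yara takes £1,102,500. The 3 shares of the deceased (Hamish, Chioma, and Gustav) are combined into a pool of £3,307,500.
That pool (£3,307,500) is divided at the grandchildren's generation equally among Beatrix, Hanna, Adaeze, Pablo, and Xiulan: £661,500 each.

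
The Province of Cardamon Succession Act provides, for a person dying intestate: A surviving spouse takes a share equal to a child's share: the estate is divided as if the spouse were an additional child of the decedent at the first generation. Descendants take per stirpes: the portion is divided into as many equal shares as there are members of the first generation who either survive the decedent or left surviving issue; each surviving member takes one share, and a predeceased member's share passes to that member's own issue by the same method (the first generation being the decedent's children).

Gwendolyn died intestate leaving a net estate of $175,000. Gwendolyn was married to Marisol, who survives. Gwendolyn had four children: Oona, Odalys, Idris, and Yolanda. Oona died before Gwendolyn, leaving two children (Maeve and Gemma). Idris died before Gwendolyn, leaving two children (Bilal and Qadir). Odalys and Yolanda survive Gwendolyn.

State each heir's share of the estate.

Marisol: $35,000; Maeve: $17,500; Gemma: $17,500; Odalys: $35,000; Bilal: $17,500; Qadir: $17,500; Yolanda: $35,000

The spouse counts as an additional share at the children's level, so there are 5 primary shares of $35,000. Marisol takes one such share ($35,000).
The children's combined portion ($140,000) is divided into 4 shares of $35,000: Odalys and Yolanda each take $35,000; Oona's $35,000 share passes to Oona's issue; Idris's $35,000 share passes to Idris's issue.
Oona's share ($35,000) is divided into 2 shares of $17,500: Maeve and Gemma each take $17,500.
Idris's share ($35,000) is divided into 2 shares of $17,500: Bilal and Qadir each take $17,500.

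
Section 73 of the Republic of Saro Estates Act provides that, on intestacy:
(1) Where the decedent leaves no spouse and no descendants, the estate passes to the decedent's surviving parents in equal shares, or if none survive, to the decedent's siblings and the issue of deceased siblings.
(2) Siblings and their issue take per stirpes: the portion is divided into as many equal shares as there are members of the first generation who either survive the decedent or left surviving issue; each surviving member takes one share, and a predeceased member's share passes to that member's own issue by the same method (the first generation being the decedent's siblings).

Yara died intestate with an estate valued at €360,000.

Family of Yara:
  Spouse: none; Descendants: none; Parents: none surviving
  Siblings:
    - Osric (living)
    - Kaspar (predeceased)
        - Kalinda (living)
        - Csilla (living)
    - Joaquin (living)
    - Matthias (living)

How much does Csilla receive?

Csilla receives €45,000.

The entire €360,000 passes to the siblings and their issue.
That amount (€360,000) is divided into 4 shares of €90,000: Osric, Joaquin, and Matthias each take €90,000; Kaspar's €90,000 share passes to Kaspar's issue.
Kaspar's share (€90,000) is divided into 2 shares of €45,000: Kalinda and Csilla each take €45,000.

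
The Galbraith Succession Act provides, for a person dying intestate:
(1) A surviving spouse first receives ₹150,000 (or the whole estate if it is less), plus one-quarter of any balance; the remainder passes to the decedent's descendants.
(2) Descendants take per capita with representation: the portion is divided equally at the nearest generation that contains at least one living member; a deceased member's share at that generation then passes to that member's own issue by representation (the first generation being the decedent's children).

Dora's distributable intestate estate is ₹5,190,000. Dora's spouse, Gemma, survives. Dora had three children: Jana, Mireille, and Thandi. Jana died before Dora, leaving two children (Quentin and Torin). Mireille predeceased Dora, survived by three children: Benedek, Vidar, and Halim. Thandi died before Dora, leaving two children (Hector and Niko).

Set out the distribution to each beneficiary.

Gemma: ₹1,410,000; Quentin: ₹540,000; Torin: ₹540,000; Benedek: ₹540,000; Vidar: ₹540,000; Halim: ₹540,000; Hector: ₹540,000; Niko: ₹540,000

Gemma first takes ₹150,000, leaving a balance of ₹5,040,000. Gemma then takes one-quarter of the balance (₹1,260,000), for a total of ₹1,410,000. The remaining ₹3,780,000 passes to the descendants.
No child survives, so the initial division is made at the grandchildren's generation.
The descendants' portion (₹3,780,000) is divided into 7 shares of ₹540,000: Quentin, Torin, Benedek, Vidar, Halim, Hector, and Niko each take ₹540,000.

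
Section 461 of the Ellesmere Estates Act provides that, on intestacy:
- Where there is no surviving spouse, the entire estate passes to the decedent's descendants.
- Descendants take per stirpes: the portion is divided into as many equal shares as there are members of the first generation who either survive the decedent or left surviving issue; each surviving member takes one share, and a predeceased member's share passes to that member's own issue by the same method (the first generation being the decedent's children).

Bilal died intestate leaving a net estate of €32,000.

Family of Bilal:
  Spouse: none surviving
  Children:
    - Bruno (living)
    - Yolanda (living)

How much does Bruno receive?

The entire €32,000 passes to the descendants.
That amount (€32,000) is divided into 2 shares of €16,000: Bruno and Yolanda each take €16,000.

Bruno receives €16,000.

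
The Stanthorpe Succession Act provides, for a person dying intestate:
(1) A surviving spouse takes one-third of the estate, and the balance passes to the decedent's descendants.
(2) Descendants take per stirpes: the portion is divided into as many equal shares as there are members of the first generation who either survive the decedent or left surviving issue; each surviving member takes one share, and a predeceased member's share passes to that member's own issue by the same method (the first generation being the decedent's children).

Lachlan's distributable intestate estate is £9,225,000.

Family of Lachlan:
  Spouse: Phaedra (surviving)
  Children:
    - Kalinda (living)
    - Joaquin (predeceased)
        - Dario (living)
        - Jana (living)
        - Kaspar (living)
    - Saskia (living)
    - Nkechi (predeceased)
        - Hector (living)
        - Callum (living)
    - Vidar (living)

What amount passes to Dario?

Phaedra takes one-third of £9,225,000 = £3,075,000. The remaining £6,150,000 passes to the descendants.
The descendants' portion (£6,150,000) is divided into 5 shares of £1,230,000: Kalinda, Saskia, and Vidar each take £1,230,000; Joaquin's £1,230,000 share passes to Joaquin's issue; Nkechi's £1,230,000 share passes to Nkechi's issue.
Joaquin's share (£1,230,000) is divided into 3 shares of £410,000: Dario, Jana, and Kaspar each take £410,000.
Nkechi's share (£1,230,000) is divided into 2 shares of £615,000: Hector and Callum each take £615,000.

Dario receives £410,000.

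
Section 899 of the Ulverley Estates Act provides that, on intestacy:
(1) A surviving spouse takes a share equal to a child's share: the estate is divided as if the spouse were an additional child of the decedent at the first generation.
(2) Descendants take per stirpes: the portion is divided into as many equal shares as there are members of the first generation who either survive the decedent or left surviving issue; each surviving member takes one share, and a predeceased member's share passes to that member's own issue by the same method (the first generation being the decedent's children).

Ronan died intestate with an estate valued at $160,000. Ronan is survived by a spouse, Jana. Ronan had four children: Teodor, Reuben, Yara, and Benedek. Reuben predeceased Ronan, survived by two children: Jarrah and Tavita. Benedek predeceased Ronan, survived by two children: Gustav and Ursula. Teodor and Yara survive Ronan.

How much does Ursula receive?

The spouse counts as an additional share at the children's level, so there are 5 primary shares of $32,000. Jana takes one such share ($32,000).
The children's combined portion ($128,000) is divided into 4 shares of $32,000: Teodor and Yara each take $32,000; Reuben's $32,000 share passes to Reuben's issue; Benedek's $32,000 share passes to Benedek's issue.
Reuben's share ($32,000) is divided into 2 shares of $16,000: Jarrah and Tavita each take $16,000.
Benedek's share ($32,000) is divided into 2 shares of $16,000: Gustav and Ursula each take $16,000.

Ursula receives $16,000.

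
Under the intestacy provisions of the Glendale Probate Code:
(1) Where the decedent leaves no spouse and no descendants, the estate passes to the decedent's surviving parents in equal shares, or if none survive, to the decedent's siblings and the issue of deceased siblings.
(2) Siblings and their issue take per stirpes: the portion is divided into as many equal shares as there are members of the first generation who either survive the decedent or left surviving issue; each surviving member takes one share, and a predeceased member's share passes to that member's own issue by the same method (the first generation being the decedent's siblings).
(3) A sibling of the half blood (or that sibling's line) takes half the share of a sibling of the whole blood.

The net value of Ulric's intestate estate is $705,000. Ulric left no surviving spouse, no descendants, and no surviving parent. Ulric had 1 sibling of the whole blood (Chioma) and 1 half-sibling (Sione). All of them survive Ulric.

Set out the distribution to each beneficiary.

The entire $705,000 passes to the siblings and their issue.
Counting each half-blood sibling's line as half a unit, there are 3/2 units in $705,000, so one unit is $470,000. Whole-blood lines (Chioma) take $470,000 each; half-blood lines (Sione) take $235,000 each.

Sione: $235,000; Chioma: $470,000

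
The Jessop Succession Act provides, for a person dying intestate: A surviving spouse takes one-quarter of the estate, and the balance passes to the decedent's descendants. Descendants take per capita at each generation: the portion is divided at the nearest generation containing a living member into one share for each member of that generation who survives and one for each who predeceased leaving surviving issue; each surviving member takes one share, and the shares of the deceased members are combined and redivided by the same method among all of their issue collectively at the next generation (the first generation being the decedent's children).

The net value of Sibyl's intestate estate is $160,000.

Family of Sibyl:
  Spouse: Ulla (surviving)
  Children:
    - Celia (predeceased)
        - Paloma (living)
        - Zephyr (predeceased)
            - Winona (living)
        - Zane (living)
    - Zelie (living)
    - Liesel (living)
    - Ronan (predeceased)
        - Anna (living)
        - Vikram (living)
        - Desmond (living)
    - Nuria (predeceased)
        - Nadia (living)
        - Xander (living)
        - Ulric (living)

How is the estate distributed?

Ulla takes one-quarter of $160,000 = $40,000. The remaining $120,000 passes to the descendants.
The descendants' portion ($120,000) is divided at the children's generation into 5 shares of $24,000. Zelie and Liesel each take $24,000. The 3 shares of the deceased (Celia, Ronan, and Nuria) are combined into a pool of $72,000.
That pool ($72,000) is divided at the grandchildren's generation into 9 shares of $8,000. Paloma, Zane, Anna, Vikram, Desmond, Nadia, Xander, and Ulric each take $8,000. The remaining share for the deceased Zephyr ($8,000) is carried to the next generation.
That pool ($8,000) passes entirely to Winona, the sole taker at the great-grandchildren's generation.

Ulla: $40,000; Paloma: $8,000; Winona: $8,000; Zane: $8,000; Zelie: $24,000; Liesel: $24,000; Anna: $8,000; Vikram: $8,000; Desmond: $8,000; Nadia: $8,000; Xander: $8,000; Ulric: $8,000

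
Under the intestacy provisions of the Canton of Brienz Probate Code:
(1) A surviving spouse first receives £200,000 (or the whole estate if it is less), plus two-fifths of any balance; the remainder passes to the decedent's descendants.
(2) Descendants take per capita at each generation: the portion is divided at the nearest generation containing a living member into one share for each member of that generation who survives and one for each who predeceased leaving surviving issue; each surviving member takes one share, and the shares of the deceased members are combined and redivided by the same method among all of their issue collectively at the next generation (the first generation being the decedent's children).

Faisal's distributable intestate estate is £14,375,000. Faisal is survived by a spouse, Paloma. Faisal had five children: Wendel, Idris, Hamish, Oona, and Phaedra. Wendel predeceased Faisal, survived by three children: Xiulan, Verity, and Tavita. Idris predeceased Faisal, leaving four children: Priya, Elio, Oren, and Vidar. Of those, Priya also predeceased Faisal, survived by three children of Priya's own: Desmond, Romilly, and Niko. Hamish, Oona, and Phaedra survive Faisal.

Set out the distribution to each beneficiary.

Paloma first takes £200,000, leaving a balance of £14,175,000. Paloma then takes two-fifths of the balance (£5,670,000), for a total of £5,870,000. The remaining £8,505,000 passes to the descendants.
The descendants' portion (£8,505,000) is divided at the children's generation into 5 shares of £1,701,000. Hamish, Oona, and Phaedra each take £1,701,000. The 2 shares of the deceased (Wendel and Idris) are combined into a pool of £3,402,000.
That pool (£3,402,000) is divided at the grandchildren's generation into 7 shares of £486,000. Xiulan, Verity, Tavita, Elio, Oren, and Vidar each take £486,000. The remaining share for the deceased Priya (£486,000) is carried to the next generation.
That pool (£486,000) is divided at the great-grandchildren's generation equally among Desmond, Romilly, and Niko: £162,000 each.

Paloma: £5,870,000; Xiulan: £486,000; Verity: £486,000; Tavita: £486,000; Desmond: £162,000; Romilly: £162,000; Niko: £162,000; Elio: £486,000; Oren: £486,000; Vidar: £486,000; Hamish: £1,701,000; Oona: £1,701,000; Phaedra: £1,701,000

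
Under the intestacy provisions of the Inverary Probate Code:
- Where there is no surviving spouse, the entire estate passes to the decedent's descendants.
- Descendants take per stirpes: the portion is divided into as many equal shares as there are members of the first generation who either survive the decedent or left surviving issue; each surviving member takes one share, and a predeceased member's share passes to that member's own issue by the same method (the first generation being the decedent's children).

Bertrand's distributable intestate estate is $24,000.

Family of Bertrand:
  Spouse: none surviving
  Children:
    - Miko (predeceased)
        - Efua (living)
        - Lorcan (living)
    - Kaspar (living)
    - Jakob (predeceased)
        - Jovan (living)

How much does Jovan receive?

The entire $24,000 passes to the descendants.
That amount ($24,000) is divided into 3 shares of $8,000: Kaspar takes $8,000; Miko's $8,000 share passes to Miko's issue; Jakob's $8,000 share passes to Jakob's issue.
Miko's share ($8,000) is divided into 2 shares of $4,000: Efua and Lorcan each take $4,000.
Jakob's share ($8,000) passes entirely to Jovan.

Jovan receives $8,000.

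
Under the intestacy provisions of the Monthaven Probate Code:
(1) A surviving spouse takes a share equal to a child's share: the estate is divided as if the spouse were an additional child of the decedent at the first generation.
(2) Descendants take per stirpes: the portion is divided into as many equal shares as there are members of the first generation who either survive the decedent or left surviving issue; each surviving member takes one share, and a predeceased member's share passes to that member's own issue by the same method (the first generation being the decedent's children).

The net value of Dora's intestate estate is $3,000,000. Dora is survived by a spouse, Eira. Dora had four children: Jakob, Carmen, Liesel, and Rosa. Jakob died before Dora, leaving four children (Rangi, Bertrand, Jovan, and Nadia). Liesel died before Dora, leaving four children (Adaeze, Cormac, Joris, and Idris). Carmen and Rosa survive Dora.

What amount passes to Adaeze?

The spouse counts as an additional share at the children's level, so there are 5 primary shares of $600,000. Eira takes one such share ($600,000).
The children's combined portion ($2,400,000) is divided into 4 shares of $600,000: Carmen and Rosa each take $600,000; Jakob's $600,000 share passes to Jakob's issue; Liesel's $600,000 share passes to Liesel's issue.
Jakob's share ($600,000) is divided into 4 shares of $150,000: Rangi, Bertrand, Jovan, and Nadia each take $150,000.
Liesel's share ($600,000) is divided into 4 shares of $150,000: Adaeze, Cormac, Joris, and Idris each take $150,000.

Adaeze receives $150,000.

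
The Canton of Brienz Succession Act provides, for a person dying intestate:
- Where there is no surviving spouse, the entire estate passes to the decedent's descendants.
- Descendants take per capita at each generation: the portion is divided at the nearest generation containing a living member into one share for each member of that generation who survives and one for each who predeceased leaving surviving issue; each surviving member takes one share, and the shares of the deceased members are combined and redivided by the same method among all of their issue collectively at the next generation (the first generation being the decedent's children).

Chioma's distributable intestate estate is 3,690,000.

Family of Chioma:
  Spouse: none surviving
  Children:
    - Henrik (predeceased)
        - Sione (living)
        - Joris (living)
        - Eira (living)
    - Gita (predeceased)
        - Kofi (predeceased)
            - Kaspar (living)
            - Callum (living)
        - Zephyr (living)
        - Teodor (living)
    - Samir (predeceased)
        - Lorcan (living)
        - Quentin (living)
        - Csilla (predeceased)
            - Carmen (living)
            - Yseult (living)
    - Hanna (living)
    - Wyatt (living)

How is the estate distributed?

The entire 3,690,000 passes to the descendants.
That amount (3,690,000) is divided at the children's generation into 5 shares of 738,000. Hanna and Wyatt each take 738,000. The 3 shares of the deceased (Henrik, Gita, and Samir) are combined into a pool of 2,214,000.
That pool (2,214,000) is divided at the grandchildren's generation into 9 shares of 246,000. Sione, Joris, Eira, Zephyr, Teodor, Lorcan, and Quentin each take 246,000. The 2 shares of the deceased (Kofi and Csilla) are combined into a pool of 492,000.
That pool (492,000) is divided at the great-grandchildren's generation equally among Kaspar, Callum, Carmen, and Yseult: 123,000 each.

Sione: 246,000; Joris: 246,000; Eira: 246,000; Kaspar: 123,000; Callum: 123,000; Zephyr: 246,000; Teodor: 246,000; Lorcan: 246,000; Quentin: 246,000; Carmen: 123,000; Yseult: 123,000; Hanna: 738,000; Wyatt: 738,000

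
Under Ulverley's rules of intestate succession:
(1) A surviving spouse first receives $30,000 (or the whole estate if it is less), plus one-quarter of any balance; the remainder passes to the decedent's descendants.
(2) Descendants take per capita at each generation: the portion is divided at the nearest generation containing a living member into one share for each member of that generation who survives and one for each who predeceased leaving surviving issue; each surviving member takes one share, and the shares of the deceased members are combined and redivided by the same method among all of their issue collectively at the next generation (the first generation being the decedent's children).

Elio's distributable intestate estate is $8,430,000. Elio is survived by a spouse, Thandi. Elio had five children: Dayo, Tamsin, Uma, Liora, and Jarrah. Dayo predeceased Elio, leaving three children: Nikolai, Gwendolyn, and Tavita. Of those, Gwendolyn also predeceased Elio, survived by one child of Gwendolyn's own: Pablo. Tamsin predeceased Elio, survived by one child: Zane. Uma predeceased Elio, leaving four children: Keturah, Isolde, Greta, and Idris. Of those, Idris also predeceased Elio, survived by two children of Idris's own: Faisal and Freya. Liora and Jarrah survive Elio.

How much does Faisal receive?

Faisal receives $315,000.

Thandi first takes $30,000, leaving a balance of $8,400,000. Thandi then takes one-quarter of the balance ($2,100,000), for a total of $2,130,000. The remaining $6,300,000 passes to the descendants.
The descendants' portion ($6,300,000) is divided at the children's generation into 5 shares of $1,260,000. Liora and Jarrah each take $1,260,000. The 3 shares of the deceased (Dayo, Tamsin, and Uma) are combined into a pool of $3,780,000.
That pool ($3,780,000) is divided at the grandchildren's generation into 8 shares of $472,500. Nikolai, Tavita, Zane, Keturah, Isolde, and Greta each take $472,500. The 2 shares of the deceased (Gwendolyn and Idris) are combined into a pool of $945,000.
That pool ($945,000) is divided at the great-grandchildren's generation equally among Pablo, Faisal, and Freya: $315,000 each.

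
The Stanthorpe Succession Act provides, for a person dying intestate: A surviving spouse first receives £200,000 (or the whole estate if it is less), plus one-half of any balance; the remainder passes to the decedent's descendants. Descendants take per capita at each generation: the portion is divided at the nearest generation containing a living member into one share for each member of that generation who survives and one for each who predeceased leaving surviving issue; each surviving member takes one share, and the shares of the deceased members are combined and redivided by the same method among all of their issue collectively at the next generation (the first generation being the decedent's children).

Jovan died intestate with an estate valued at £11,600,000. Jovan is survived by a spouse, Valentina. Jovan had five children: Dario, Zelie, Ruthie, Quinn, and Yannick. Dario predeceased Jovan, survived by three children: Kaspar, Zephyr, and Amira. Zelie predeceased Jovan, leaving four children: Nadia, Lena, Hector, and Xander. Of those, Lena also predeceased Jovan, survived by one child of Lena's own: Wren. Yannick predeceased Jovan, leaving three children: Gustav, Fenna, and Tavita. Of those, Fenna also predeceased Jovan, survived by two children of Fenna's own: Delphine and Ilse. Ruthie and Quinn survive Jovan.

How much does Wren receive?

Valentina first takes £200,000, leaving a balance of £11,400,000. Valentina then takes one-half of the balance (£5,700,000), for a total of £5,900,000. The remaining £5,700,000 passes to the descendants.
The descendants' portion (£5,700,000) is divided at the children's generation into 5 shares of £1,140,000. Ruthie and Quinn each take £1,140,000. The 3 shares of the deceased (Dario, Zelie, and Yannick) are combined into a pool of £3,420,000.
That pool (£3,420,000) is divided at the grandchildren's generation into 10 shares of £342,000. Kaspar, Zephyr, Amira, Nadia, Hector, Xander, Gustav, and Tavita each take £342,000. The 2 shares of the deceased (Lena and Fenna) are combined into a pool of £684,000.
That pool (£684,000) is divided at the great-grandchildren's generation equally among Wren, Delphine, and Ilse: £228,000 each.

Wren receives £228,000.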